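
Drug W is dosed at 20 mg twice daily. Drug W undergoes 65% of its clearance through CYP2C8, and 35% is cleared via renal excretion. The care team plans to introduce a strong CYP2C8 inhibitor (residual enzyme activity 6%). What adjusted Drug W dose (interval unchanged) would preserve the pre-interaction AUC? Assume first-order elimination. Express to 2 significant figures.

CYP2C8: 0.65 × 0.06 = 0.039
Other: 0.35 (unchanged)
New clearance relative to baseline: 0.039 + 0.35 = 0.389.
Exposure is unchanged when dose changes in proportion to clearance. New dose = 20 mg × 0.389 = 7.8 mg.

7.8 mg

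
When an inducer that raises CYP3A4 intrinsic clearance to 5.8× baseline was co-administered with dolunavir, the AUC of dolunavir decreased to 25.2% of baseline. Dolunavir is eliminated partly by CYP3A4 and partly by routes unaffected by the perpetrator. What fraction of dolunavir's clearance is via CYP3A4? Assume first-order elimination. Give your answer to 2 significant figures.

0.62

Write x for the fraction cleared via CYP3A4. The observed AUC change means clearance rose to 1/0.252 = 3.968 of baseline.
Only the CYP3A4 route changed, so 3.968 = x·5.8 + (1 − x), giving x = 0.62.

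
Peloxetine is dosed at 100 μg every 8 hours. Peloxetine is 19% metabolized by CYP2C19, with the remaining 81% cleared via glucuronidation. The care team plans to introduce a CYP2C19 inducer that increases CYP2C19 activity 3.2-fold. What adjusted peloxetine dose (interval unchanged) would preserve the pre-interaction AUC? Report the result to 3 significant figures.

The CYP2C19 pathway (19% of clearance) increases to 3.2× activity: 0.19 × 3.2 = 0.608.
Non-CYP routes (81%) are unchanged.
Relative clearance = 0.608 + 0.81 = 1.418.
To maintain the same steady-state level, dose must scale with clearance: new dose = 100 × 1.418 = 142 μg.

142 μg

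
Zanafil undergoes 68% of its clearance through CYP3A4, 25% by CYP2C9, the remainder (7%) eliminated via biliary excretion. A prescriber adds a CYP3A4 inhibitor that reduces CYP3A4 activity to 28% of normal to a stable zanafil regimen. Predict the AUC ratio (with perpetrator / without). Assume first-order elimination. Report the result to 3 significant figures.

The CYP3A4 pathway (68% of clearance) falls to 0.28× activity: 0.68 × 0.28 = 0.1904.
CYP2C9 (25%) and the residual 7% are unaffected.
CL_new/CL_old = 0.1904 + 0.25 + 0.07 = 0.5104.
AUC ratio = CL_old/CL_new = 1 / 0.5104 = 1.96.

1.96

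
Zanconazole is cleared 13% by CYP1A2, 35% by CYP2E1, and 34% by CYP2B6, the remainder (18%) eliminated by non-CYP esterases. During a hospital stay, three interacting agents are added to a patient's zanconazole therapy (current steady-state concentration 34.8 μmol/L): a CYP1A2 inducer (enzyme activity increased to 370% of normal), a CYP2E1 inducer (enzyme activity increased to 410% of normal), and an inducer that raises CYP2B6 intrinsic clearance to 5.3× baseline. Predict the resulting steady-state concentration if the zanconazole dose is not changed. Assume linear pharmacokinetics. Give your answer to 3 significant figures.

8.93 μmol/L

The CYP1A2 pathway (13% of clearance) rises to 3.7× activity: 0.13 × 3.7 = 0.481.
The CYP2E1 pathway (35% of clearance) increases to 4.1× activity: 0.35 × 4.1 = 1.435.
The CYP2B6 pathway (34% of clearance) rises to 5.3× activity: 0.34 × 5.3 = 1.802.
The remaining 18% of clearance is unaffected.
New clearance relative to baseline: 0.481 + 1.435 + 1.802 + 0.18 = 3.898.
Steady-state concentration ∝ 1/CL: new value = 34.8 / 3.898 = 8.93 μmol/L.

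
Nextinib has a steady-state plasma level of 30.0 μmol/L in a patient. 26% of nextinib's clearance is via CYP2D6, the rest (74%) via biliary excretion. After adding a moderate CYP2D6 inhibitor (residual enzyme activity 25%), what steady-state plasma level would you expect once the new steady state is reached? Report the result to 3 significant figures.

The CYP2D6 pathway (26% of clearance) falls to 0.25× activity: 0.26 × 0.25 = 0.065.
Non-CYP routes (74%) are unchanged.
CL_new/CL_old = 0.065 + 0.74 = 0.805.
New steady-state plasma level = baseline ÷ relative clearance = 30.0 / 0.805 = 37.3 μmol/L.

37.3 μmol/L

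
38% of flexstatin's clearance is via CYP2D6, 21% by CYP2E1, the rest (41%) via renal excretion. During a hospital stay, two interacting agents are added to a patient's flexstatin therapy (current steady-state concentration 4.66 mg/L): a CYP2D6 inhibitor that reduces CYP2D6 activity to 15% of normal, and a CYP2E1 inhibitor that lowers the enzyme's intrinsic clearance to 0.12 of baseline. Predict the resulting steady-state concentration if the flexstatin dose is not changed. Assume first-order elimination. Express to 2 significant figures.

CYP2D6: 0.38 × 0.15 = 0.057
CYP2E1: 0.21 × 0.12 = 0.0252
Other: 0.41 (unchanged)
New clearance relative to baseline: 0.057 + 0.0252 + 0.41 = 0.4922.
New steady-state concentration = 4.66 / 0.4922 = 9.5 mg/L (concentration scales inversely with clearance).

9.5 mg/L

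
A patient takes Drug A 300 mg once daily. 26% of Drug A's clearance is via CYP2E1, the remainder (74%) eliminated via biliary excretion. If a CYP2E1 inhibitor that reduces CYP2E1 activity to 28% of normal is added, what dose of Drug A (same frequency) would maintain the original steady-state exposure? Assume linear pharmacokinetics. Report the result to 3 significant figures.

244 mg

CYP2E1: 0.26 × 0.28 = 0.0728
Other: 0.74 (unchanged)
New clearance relative to baseline: 0.0728 + 0.74 = 0.8128.
To maintain the same steady-state level, dose must scale with clearance: new dose = 300 × 0.8128 = 244 mg.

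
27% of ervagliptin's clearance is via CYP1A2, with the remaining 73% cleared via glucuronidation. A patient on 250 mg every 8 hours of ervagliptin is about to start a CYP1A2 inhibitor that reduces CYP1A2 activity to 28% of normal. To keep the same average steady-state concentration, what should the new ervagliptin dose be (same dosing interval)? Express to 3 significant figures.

201 mg

The CYP1A2 pathway (27% of clearance) is reduced to 0.28× activity: 0.27 × 0.28 = 0.0756.
Non-CYP routes (73%) are unchanged.
Relative clearance = 0.0756 + 0.73 = 0.8056.
To maintain the same steady-state level, dose must scale with clearance: new dose = 250 × 0.8056 = 201 mg.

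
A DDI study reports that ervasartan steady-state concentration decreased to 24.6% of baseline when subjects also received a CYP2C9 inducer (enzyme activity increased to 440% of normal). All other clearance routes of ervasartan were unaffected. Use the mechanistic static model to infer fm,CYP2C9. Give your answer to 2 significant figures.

CL'/CL = 1 / 0.246 = 4.065
4.4·fm + (1 − fm) = 4.065
fm = (4.065 − 1) / (4.4 − 1) = 0.90

0.90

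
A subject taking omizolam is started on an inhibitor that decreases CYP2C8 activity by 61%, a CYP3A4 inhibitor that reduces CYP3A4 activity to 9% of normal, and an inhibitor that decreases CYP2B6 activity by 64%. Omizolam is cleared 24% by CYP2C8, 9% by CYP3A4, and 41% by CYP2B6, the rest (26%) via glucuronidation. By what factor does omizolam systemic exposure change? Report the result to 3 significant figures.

1.96

The CYP2C8 pathway (24% of clearance) drops to 0.39× activity: 0.24 × 0.39 = 0.0936.
The CYP3A4 pathway (9% of clearance) falls to 0.09× activity: 0.09 × 0.09 = 0.0081.
The CYP2B6 pathway (41% of clearance) falls to 0.36× activity: 0.41 × 0.36 = 0.1476.
The remaining 26% of clearance is unaffected.
CL_new/CL_old = 0.0936 + 0.0081 + 0.1476 + 0.26 = 0.5093.
Systemic exposure ∝ 1/CL: fold-change = 1 / 0.5093 = 1.96.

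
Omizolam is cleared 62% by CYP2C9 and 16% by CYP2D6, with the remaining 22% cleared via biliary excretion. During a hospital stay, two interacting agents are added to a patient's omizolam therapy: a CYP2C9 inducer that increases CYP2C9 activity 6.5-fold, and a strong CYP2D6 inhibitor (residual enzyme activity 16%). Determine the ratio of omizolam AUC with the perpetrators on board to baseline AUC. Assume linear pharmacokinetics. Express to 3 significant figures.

0.234

The CYP2C9 pathway (62% of clearance) increases to 6.5× activity: 0.62 × 6.5 = 4.03.
The CYP2D6 pathway (16% of clearance) falls to 0.16× activity: 0.16 × 0.16 = 0.0256.
The remaining 22% of clearance is unaffected.
CL_new/CL_old = 4.03 + 0.0256 + 0.22 = 4.2756.
Net AUC ratio = 1 / 4.2756 = 0.234.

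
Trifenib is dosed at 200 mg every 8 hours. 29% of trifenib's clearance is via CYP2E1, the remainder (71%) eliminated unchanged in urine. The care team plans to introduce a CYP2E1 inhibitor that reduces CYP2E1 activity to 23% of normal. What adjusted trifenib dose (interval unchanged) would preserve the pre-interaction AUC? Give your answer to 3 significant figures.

The CYP2E1 pathway (29% of clearance) drops to 0.23× activity: 0.29 × 0.23 = 0.0667.
Non-CYP routes (71%) are unchanged.
New clearance relative to baseline: 0.0667 + 0.71 = 0.7767.
To maintain the same steady-state level, dose must scale with clearance: new dose = 200 × 0.7767 = 155 mg.

155 mg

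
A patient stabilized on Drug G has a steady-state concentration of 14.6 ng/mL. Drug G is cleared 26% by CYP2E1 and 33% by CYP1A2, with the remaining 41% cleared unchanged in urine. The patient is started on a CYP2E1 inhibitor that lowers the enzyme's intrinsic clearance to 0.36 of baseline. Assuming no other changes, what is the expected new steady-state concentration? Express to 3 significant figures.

17.5 ng/mL

CYP2E1: 0.26 × 0.36 = 0.0936
CYP1A2: 0.33 (unchanged)
Other: 0.41 (unchanged)
CL_new/CL_old = 0.0936 + 0.33 + 0.41 = 0.8336.
With dosing unchanged, steady-state concentration scales as 1/CL: 14.6 / 0.8336 = 17.5 ng/mL.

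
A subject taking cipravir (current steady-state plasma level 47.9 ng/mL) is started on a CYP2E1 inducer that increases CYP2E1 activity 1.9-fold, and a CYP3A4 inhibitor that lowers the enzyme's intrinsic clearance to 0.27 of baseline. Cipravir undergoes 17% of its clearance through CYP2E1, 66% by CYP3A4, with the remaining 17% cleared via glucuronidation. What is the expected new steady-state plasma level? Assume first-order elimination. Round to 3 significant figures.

71.4 ng/mL

CYP2E1: 0.17 × 1.9 = 0.323
CYP3A4: 0.66 × 0.27 = 0.1782
Other: 0.17 (unchanged)
New clearance relative to baseline: 0.323 + 0.1782 + 0.17 = 0.6712.
Steady-state plasma level ∝ 1/CL: new value = 47.9 / 0.6712 = 71.4 ng/mL.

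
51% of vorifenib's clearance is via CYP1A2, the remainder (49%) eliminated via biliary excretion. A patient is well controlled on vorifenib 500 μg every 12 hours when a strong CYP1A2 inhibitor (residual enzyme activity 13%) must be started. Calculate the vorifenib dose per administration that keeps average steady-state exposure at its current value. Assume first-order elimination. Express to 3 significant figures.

278 μg

The CYP1A2 pathway (51% of clearance) falls to 0.13× activity: 0.51 × 0.13 = 0.0663.
Non-CYP routes (49%) are unchanged.
Relative clearance = 0.0663 + 0.49 = 0.5563.
Css,avg = (dose rate)/CL, so holding Css fixed requires dose ∝ CL: 500 × 0.5563 = 278 μg.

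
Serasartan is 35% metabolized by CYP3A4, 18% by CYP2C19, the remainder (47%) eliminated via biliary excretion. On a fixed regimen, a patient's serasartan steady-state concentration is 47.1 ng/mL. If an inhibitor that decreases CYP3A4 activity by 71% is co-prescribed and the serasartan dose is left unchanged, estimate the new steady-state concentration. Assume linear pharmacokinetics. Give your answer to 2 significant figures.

63 ng/mL

CYP3A4: 0.35 × 0.29 = 0.1015
CYP2C19: 0.18 (unchanged)
Other: 0.47 (unchanged)
Relative clearance = 0.1015 + 0.18 + 0.47 = 0.7515.
Steady-state concentration ∝ 1/CL, so new value = 47.1 / 0.7515 = 63 ng/mL.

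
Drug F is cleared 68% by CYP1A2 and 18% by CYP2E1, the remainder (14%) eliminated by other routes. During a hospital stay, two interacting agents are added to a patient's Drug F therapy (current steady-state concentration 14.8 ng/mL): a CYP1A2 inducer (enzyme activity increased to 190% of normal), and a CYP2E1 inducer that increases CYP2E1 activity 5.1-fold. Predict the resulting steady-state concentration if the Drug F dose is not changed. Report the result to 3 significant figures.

CYP1A2: 0.68 × 1.9 = 1.292
CYP2E1: 0.18 × 5.1 = 0.918
Other: 0.14 (unchanged)
CL_new/CL_old = 1.292 + 0.918 + 0.14 = 2.35.
Steady-state concentration ∝ 1/CL: new value = 14.8 / 2.35 = 6.30 ng/mL.

6.30 ng/mL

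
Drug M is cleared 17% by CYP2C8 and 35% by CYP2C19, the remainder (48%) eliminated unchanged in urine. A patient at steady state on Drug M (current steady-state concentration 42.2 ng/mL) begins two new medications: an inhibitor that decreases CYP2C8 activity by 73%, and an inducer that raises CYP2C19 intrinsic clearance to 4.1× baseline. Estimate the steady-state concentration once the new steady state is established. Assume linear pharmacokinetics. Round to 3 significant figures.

21.5 ng/mL

The CYP2C8 pathway (17% of clearance) drops to 0.27× activity: 0.17 × 0.27 = 0.0459.
The CYP2C19 pathway (35% of clearance) increases to 4.1× activity: 0.35 × 4.1 = 1.435.
Non-CYP routes (48%) are unchanged.
CL_new/CL_old = 0.0459 + 1.435 + 0.48 = 1.9609.
New steady-state concentration = 42.2 / 1.9609 = 21.5 ng/mL (concentration scales inversely with clearance).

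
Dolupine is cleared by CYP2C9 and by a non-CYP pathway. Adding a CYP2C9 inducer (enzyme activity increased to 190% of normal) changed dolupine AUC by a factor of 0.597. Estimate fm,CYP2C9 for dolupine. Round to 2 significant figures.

0.75

Call the CYP2C9 fraction fm. After the interaction, CL_new/CL_old = fm × 1.9 + (1 − fm).
AUC ratio = 1 / (new CL fraction), so new CL fraction = 1 / 0.597 = 1.675.
fm × 1.9 + 1 − fm = 1.675  ⇒  fm × (1.9 − 1) = 0.675  ⇒  fm = 0.75.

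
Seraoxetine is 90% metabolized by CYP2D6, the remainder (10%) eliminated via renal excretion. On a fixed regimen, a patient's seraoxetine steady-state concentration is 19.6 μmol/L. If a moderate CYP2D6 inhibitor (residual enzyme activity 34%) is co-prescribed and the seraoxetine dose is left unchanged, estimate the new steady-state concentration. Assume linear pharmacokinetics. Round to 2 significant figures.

The CYP2D6 pathway (90% of clearance) falls to 0.34× activity: 0.9 × 0.34 = 0.306.
Non-CYP routes (10%) are unchanged.
New clearance relative to baseline: 0.306 + 0.1 = 0.406.
Steady-state concentration ∝ 1/CL, so new value = 19.6 / 0.406 = 48 μmol/L.

48 μmol/L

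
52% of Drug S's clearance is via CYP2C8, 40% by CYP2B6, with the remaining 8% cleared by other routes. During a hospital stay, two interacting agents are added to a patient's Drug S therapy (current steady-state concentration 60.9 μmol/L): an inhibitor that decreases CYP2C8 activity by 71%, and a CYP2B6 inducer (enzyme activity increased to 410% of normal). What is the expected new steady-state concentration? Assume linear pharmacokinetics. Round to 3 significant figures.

CYP2C8: 0.52 × 0.29 = 0.1508
CYP2B6: 0.4 × 4.1 = 1.64
Other: 0.08 (unchanged)
New clearance relative to baseline: 0.1508 + 1.64 + 0.08 = 1.8708.
New steady-state concentration = 60.9 / 1.8708 = 32.6 μmol/L (concentration scales inversely with clearance).

32.6 μmol/L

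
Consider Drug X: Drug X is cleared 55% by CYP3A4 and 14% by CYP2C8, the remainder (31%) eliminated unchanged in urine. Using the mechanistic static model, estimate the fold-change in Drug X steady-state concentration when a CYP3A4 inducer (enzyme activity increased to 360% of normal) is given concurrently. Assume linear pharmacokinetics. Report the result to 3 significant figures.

CYP3A4: 0.55 × 3.6 = 1.98
CYP2C8: 0.14 (unchanged)
Other: 0.31 (unchanged)
New clearance relative to baseline: 1.98 + 0.14 + 0.31 = 2.43.
Since steady-state concentration ∝ 1/CL, the ratio is 1 / 2.43 = 0.412.

0.412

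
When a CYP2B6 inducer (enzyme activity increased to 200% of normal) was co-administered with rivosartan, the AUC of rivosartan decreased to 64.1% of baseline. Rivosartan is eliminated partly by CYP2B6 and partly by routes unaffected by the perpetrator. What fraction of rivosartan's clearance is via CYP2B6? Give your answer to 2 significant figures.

Let x = fm,CYP2B6. Because AUC ∝ 1/CL, relative clearance rose to 1/0.641 = 1.56.
Only the CYP2B6 route changed, so 1.56 = x·2 + (1 − x), giving x = 0.56.

0.56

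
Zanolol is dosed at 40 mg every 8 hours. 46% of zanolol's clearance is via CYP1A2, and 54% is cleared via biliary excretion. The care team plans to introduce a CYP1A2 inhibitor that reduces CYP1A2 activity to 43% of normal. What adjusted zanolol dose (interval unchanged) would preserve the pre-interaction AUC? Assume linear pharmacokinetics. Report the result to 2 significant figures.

30 mg

The CYP1A2 pathway (46% of clearance) is reduced to 0.43× activity: 0.46 × 0.43 = 0.1978.
Non-CYP routes (54%) are unchanged.
Relative clearance = 0.1978 + 0.54 = 0.7378.
Css,avg = (dose rate)/CL, so holding Css fixed requires dose ∝ CL: 40 × 0.7378 = 30 mg.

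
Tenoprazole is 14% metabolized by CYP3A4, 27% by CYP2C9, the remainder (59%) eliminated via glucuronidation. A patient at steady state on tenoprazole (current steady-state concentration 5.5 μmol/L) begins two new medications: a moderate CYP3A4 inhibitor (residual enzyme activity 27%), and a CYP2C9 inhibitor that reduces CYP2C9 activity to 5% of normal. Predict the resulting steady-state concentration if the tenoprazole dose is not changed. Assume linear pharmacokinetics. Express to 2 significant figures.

CYP3A4: 0.14 × 0.27 = 0.0378
CYP2C9: 0.27 × 0.05 = 0.0135
Other: 0.59 (unchanged)
CL_new/CL_old = 0.0378 + 0.0135 + 0.59 = 0.6413.
Steady-state concentration ∝ 1/CL: new value = 5.5 / 0.6413 = 8.6 μmol/L.

8.6 μmol/L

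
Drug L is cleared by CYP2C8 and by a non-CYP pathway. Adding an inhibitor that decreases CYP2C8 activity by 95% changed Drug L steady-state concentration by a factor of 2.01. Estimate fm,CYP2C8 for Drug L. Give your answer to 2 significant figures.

0.53

CL'/CL = 1 / 2.01 = 0.4975
0.05·fm + (1 − fm) = 0.4975
fm = (0.4975 − 1) / (0.05 − 1) = 0.53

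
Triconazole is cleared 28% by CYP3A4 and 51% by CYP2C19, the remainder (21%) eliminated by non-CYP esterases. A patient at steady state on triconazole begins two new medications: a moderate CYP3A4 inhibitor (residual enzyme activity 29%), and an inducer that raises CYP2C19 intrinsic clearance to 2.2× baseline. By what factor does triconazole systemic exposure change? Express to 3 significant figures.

The CYP3A4 pathway (28% of clearance) falls to 0.29× activity: 0.28 × 0.29 = 0.0812.
The CYP2C19 pathway (51% of clearance) rises to 2.2× activity: 0.51 × 2.2 = 1.122.
Non-CYP routes (21%) are unchanged.
CL_new/CL_old = 0.0812 + 1.122 + 0.21 = 1.4132.
Because systemic exposure varies inversely with clearance, the combined effect is 1 / 1.4132 = 0.708.

0.708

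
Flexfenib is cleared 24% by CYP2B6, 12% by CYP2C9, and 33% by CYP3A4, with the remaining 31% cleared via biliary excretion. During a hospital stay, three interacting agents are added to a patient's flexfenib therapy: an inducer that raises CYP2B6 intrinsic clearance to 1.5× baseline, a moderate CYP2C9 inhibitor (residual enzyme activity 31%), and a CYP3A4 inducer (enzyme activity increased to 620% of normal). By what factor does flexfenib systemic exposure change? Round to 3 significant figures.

0.363

CYP2B6: 0.24 × 1.5 = 0.36
CYP2C9: 0.12 × 0.31 = 0.0372
CYP3A4: 0.33 × 6.2 = 2.046
Other: 0.31 (unchanged)
Relative clearance = 0.36 + 0.0372 + 2.046 + 0.31 = 2.7532.
Systemic exposure ∝ 1/CL: fold-change = 1 / 2.7532 = 0.363.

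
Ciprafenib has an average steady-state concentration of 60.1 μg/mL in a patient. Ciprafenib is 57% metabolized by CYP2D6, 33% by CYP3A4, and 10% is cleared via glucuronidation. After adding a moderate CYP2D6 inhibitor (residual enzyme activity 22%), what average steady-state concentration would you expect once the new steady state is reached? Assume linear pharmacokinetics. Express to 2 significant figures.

CYP2D6: 0.57 × 0.22 = 0.1254
CYP3A4: 0.33 (unchanged)
Other: 0.1 (unchanged)
CL_new/CL_old = 0.1254 + 0.33 + 0.1 = 0.5554.
With dosing unchanged, average steady-state concentration scales as 1/CL: 60.1 / 0.5554 = 1.1 × 10² μg/mL.

1.1 × 10² μg/mL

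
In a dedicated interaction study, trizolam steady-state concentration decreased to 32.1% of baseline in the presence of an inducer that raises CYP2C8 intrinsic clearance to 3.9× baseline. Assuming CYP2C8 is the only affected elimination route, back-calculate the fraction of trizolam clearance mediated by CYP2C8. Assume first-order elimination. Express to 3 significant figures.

Write x for the fraction cleared via CYP2C8. The observed steady-state concentration change means clearance rose to 1/0.321 = 3.115 of baseline.
Setting x·3.9 + (1 − x) = 3.115 and solving: x = (3.115 − 1)/(3.9 − 1) = 0.729.

0.729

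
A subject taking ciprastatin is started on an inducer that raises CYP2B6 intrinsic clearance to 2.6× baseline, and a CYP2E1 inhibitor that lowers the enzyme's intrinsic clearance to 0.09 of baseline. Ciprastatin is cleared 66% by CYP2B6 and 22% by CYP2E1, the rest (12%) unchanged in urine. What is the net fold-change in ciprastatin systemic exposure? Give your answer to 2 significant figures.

0.54

The CYP2B6 pathway (66% of clearance) rises to 2.6× activity: 0.66 × 2.6 = 1.716.
The CYP2E1 pathway (22% of clearance) is reduced to 0.09× activity: 0.22 × 0.09 = 0.0198.
The remaining 12% of clearance is unaffected.
Relative clearance = 1.716 + 0.0198 + 0.12 = 1.8558.
Because systemic exposure varies inversely with clearance, the combined effect is 1 / 1.8558 = 0.54.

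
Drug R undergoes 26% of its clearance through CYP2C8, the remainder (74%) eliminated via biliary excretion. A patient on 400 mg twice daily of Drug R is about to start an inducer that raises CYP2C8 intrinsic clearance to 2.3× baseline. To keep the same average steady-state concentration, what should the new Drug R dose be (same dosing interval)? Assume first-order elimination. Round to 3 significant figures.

535 mg

The CYP2C8 pathway (26% of clearance) rises to 2.3× activity: 0.26 × 2.3 = 0.598.
The remaining 74% of clearance is unaffected.
New clearance relative to baseline: 0.598 + 0.74 = 1.338.
To maintain the same steady-state level, dose must scale with clearance: new dose = 400 × 1.338 = 535 mg.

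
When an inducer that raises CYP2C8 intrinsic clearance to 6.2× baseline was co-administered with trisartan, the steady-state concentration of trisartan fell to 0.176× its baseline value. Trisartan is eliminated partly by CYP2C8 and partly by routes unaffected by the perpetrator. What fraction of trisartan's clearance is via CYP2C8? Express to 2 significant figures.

0.90

CL'/CL = 1 / 0.176 = 5.682
6.2·fm + (1 − fm) = 5.682
fm = (5.682 − 1) / (6.2 − 1) = 0.90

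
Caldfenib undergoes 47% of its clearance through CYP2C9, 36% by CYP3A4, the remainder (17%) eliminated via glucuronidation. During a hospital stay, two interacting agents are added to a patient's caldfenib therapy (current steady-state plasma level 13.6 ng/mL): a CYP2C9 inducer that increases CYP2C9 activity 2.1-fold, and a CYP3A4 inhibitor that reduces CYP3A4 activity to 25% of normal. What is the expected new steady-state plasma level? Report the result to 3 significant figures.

CYP2C9: 0.47 × 2.1 = 0.987
CYP3A4: 0.36 × 0.25 = 0.09
Other: 0.17 (unchanged)
CL_new/CL_old = 0.987 + 0.09 + 0.17 = 1.247.
Steady-state plasma level ∝ 1/CL: new value = 13.6 / 1.247 = 10.9 ng/mL.

10.9 ng/mL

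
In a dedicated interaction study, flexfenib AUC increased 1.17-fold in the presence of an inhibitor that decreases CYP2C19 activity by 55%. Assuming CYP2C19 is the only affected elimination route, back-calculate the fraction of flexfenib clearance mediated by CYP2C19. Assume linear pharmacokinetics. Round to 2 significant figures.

0.26

CL'/CL = 1 / 1.17 = 0.8547
0.45·fm + (1 − fm) = 0.8547
fm = (0.8547 − 1) / (0.45 − 1) = 0.26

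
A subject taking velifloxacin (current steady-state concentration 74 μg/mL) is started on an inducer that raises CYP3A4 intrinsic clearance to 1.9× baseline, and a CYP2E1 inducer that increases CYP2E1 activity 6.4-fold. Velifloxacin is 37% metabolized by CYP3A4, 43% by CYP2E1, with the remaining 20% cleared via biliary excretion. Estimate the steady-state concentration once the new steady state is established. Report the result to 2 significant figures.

The CYP3A4 pathway (37% of clearance) is boosted to 1.9× activity: 0.37 × 1.9 = 0.703.
The CYP2E1 pathway (43% of clearance) is boosted to 6.4× activity: 0.43 × 6.4 = 2.752.
Non-CYP routes (20%) are unchanged.
Relative clearance = 0.703 + 2.752 + 0.2 = 3.655.
Dividing the baseline by the relative clearance: 74 / 3.655 = 20 μg/mL.

20 μg/mL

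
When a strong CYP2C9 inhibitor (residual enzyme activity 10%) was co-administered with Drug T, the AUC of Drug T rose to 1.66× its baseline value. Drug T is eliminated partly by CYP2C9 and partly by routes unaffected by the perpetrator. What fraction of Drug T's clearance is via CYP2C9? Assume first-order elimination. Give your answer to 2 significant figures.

0.44

Let fm be the CYP2C9 fraction. New clearance relative to baseline = fm × 0.1 + (1 − fm).
AUC ratio = 1 / (new CL fraction), so new CL fraction = 1 / 1.66 = 0.6024.
fm × 0.1 + 1 − fm = 0.6024  ⇒  fm × (0.1 − 1) = −0.3976  ⇒  fm = 0.44.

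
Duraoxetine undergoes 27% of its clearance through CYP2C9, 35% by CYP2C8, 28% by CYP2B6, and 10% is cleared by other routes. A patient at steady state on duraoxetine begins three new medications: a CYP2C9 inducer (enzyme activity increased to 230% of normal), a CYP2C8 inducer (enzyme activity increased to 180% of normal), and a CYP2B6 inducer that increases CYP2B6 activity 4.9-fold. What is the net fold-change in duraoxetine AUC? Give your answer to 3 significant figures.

0.367

CYP2C9: 0.27 × 2.3 = 0.621
CYP2C8: 0.35 × 1.8 = 0.63
CYP2B6: 0.28 × 4.9 = 1.372
Other: 0.1 (unchanged)
Relative clearance = 0.621 + 0.63 + 1.372 + 0.1 = 2.723.
Net AUC ratio = 1 / 2.723 = 0.367.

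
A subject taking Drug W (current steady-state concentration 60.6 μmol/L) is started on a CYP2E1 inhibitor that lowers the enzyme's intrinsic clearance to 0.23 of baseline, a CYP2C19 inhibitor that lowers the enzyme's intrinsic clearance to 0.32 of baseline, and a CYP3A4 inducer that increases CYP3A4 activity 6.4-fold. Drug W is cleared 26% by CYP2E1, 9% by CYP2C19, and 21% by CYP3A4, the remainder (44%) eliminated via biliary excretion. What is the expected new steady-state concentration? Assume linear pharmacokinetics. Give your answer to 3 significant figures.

32.4 μmol/L

The CYP2E1 pathway (26% of clearance) is reduced to 0.23× activity: 0.26 × 0.23 = 0.0598.
The CYP2C19 pathway (9% of clearance) is reduced to 0.32× activity: 0.09 × 0.32 = 0.0288.
The CYP3A4 pathway (21% of clearance) rises to 6.4× activity: 0.21 × 6.4 = 1.344.
Non-CYP routes (44%) are unchanged.
New clearance relative to baseline: 0.0598 + 0.0288 + 1.344 + 0.44 = 1.8726.
New steady-state concentration = 60.6 / 1.8726 = 32.4 μmol/L (concentration scales inversely with clearance).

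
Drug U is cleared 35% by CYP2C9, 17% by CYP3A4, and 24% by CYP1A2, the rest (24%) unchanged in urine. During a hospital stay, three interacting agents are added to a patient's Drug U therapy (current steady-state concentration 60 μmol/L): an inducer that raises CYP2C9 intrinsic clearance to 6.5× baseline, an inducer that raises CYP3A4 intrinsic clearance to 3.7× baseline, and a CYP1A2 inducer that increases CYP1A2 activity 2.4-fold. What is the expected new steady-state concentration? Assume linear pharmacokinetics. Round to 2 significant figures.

16 μmol/L

The CYP2C9 pathway (35% of clearance) rises to 6.5× activity: 0.35 × 6.5 = 2.275.
The CYP3A4 pathway (17% of clearance) increases to 3.7× activity: 0.17 × 3.7 = 0.629.
The CYP1A2 pathway (24% of clearance) is boosted to 2.4× activity: 0.24 × 2.4 = 0.576.
The remaining 24% of clearance is unaffected.
Relative clearance = 2.275 + 0.629 + 0.576 + 0.24 = 3.72.
Steady-state concentration ∝ 1/CL: new value = 60 / 3.72 = 16 μmol/L.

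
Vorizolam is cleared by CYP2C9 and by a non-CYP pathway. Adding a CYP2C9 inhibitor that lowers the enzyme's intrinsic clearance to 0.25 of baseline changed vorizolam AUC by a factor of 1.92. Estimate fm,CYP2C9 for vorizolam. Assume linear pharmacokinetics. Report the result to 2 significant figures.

CL'/CL = 1 / 1.92 = 0.5208
0.25·fm + (1 − fm) = 0.5208
fm = (0.5208 − 1) / (0.25 − 1) = 0.64

0.64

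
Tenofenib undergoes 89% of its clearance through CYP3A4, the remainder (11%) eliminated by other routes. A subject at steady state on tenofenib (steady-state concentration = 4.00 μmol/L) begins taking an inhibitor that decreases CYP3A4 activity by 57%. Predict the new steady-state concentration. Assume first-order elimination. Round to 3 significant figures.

8.12 μmol/L

The CYP3A4 pathway (89% of clearance) falls to 0.43× activity: 0.89 × 0.43 = 0.3827.
The remaining 11% of clearance is unaffected.
New clearance relative to baseline: 0.3827 + 0.11 = 0.4927.
Steady-state concentration ∝ 1/CL, so new value = 4.00 / 0.4927 = 8.12 μmol/L.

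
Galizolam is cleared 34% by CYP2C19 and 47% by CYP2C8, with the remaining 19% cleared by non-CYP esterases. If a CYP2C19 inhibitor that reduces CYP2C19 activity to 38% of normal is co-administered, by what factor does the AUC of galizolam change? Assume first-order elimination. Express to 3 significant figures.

1.27

The CYP2C19 pathway (34% of clearance) is reduced to 0.38× activity: 0.34 × 0.38 = 0.1292.
CYP2C8 (47%) and the residual 19% are unaffected.
CL_new/CL_old = 0.1292 + 0.47 + 0.19 = 0.7892.
AUC is inversely proportional to clearance, so the fold-change is 1 / 0.7892 = 1.27.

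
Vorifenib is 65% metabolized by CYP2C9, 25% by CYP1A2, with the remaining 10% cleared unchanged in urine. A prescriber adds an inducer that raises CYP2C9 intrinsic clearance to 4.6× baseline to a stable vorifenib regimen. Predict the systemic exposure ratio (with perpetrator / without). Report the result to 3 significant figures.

0.299

The CYP2C9 pathway (65% of clearance) rises to 4.6× activity: 0.65 × 4.6 = 2.99.
CYP1A2 (25%) and the residual 10% are unaffected.
CL_new/CL_old = 2.99 + 0.25 + 0.1 = 3.34.
Systemic exposure ratio = CL_old/CL_new = 1 / 3.34 = 0.299.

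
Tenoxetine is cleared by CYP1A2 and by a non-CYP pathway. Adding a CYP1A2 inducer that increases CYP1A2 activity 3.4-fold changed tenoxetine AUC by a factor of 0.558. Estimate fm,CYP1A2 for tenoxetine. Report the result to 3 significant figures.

0.330

CL'/CL = 1 / 0.558 = 1.792
3.4·fm + (1 − fm) = 1.792
fm = (1.792 − 1) / (3.4 − 1) = 0.330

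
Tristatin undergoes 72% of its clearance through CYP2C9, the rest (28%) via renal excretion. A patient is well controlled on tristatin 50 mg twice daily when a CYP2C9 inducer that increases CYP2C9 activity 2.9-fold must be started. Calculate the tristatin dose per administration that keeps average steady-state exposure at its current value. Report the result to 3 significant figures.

118 mg

CYP2C9: 0.72 × 2.9 = 2.088
Other: 0.28 (unchanged)
New clearance relative to baseline: 2.088 + 0.28 = 2.368.
Css,avg = (dose rate)/CL, so holding Css fixed requires dose ∝ CL: 50 × 2.368 = 118 mg.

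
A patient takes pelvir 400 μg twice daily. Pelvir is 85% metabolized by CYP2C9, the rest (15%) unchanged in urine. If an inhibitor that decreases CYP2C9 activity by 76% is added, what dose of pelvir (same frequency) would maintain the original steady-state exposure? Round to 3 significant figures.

The CYP2C9 pathway (85% of clearance) is reduced to 0.24× activity: 0.85 × 0.24 = 0.204.
The remaining 15% of clearance is unaffected.
CL_new/CL_old = 0.204 + 0.15 = 0.354.
Exposure is unchanged when dose changes in proportion to clearance. New dose = 400 μg × 0.354 = 142 μg.

142 μg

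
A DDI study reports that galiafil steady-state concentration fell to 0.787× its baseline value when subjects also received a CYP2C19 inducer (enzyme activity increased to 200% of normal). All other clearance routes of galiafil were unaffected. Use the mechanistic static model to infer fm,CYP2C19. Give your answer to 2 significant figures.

0.27

Let x = fm,CYP2C19. Because steady-state concentration ∝ 1/CL, relative clearance rose to 1/0.787 = 1.271.
Setting x·2 + (1 − x) = 1.271 and solving: x = (1.271 − 1)/(2 − 1) = 0.27.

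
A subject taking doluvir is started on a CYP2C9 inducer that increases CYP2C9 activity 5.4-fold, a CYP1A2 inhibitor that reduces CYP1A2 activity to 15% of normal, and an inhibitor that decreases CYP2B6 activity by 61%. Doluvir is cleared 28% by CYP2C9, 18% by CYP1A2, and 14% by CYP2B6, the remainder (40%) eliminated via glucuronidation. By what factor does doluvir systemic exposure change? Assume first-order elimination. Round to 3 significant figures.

The CYP2C9 pathway (28% of clearance) is boosted to 5.4× activity: 0.28 × 5.4 = 1.512.
The CYP1A2 pathway (18% of clearance) drops to 0.15× activity: 0.18 × 0.15 = 0.027.
The CYP2B6 pathway (14% of clearance) falls to 0.39× activity: 0.14 × 0.39 = 0.0546.
The remaining 40% of clearance is unaffected.
CL_new/CL_old = 1.512 + 0.027 + 0.0546 + 0.4 = 1.9936.
Net systemic exposure ratio = 1 / 1.9936 = 0.502.

0.502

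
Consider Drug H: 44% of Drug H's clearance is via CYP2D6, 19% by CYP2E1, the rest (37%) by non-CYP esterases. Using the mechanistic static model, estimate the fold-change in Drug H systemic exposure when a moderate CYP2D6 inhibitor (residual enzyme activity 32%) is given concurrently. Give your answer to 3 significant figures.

1.43

The CYP2D6 pathway (44% of clearance) drops to 0.32× activity: 0.44 × 0.32 = 0.1408.
CYP2E1 (19%) and the residual 37% are unaffected.
New clearance relative to baseline: 0.1408 + 0.19 + 0.37 = 0.7008.
Since systemic exposure ∝ 1/CL, the ratio is 1 / 0.7008 = 1.43.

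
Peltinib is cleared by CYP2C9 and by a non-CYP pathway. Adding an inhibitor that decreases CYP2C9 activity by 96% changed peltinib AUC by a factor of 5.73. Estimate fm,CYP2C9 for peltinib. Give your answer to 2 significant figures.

Let x = fm,CYP2C9. Because AUC ∝ 1/CL, relative clearance fell to 1/5.73 = 0.1745.
Only the CYP2C9 route changed, so 0.1745 = x·0.04 + (1 − x), giving x = 0.86.

0.86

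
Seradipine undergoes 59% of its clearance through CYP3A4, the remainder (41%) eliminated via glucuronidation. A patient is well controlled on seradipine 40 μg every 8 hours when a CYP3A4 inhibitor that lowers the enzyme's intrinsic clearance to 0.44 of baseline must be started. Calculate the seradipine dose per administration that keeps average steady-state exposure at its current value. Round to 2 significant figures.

The CYP3A4 pathway (59% of clearance) is reduced to 0.44× activity: 0.59 × 0.44 = 0.2596.
The remaining 41% of clearance is unaffected.
CL_new/CL_old = 0.2596 + 0.41 = 0.6696.
Css,avg = (dose rate)/CL, so holding Css fixed requires dose ∝ CL: 40 × 0.6696 = 27 μg.

27 μg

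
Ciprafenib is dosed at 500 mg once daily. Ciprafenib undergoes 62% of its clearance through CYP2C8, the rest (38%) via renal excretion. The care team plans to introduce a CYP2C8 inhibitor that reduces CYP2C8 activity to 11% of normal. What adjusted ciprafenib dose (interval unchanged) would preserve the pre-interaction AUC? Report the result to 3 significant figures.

The CYP2C8 pathway (62% of clearance) drops to 0.11× activity: 0.62 × 0.11 = 0.0682.
Non-CYP routes (38%) are unchanged.
CL_new/CL_old = 0.0682 + 0.38 = 0.4482.
To maintain the same steady-state level, dose must scale with clearance: new dose = 500 × 0.4482 = 224 mg.

224 mg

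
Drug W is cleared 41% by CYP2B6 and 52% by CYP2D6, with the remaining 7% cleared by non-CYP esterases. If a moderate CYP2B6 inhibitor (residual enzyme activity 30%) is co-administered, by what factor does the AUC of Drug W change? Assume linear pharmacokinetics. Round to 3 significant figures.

1.40

The CYP2B6 pathway (41% of clearance) drops to 0.3× activity: 0.41 × 0.3 = 0.123.
CYP2D6 (52%) and the residual 7% are unaffected.
Relative clearance = 0.123 + 0.52 + 0.07 = 0.713.
AUC is inversely proportional to clearance, so the fold-change is 1 / 0.713 = 1.40.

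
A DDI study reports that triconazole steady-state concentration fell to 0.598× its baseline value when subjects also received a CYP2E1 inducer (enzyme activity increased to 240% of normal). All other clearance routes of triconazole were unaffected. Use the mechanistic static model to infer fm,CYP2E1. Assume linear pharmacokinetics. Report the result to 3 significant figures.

0.480

Let fm be the CYP2E1 fraction. New clearance relative to baseline = fm × 2.4 + (1 − fm).
Steady-state concentration ratio = 1 / (new CL fraction), so new CL fraction = 1 / 0.598 = 1.672.
fm × 2.4 + 1 − fm = 1.672  ⇒  fm × (2.4 − 1) = 0.6722  ⇒  fm = 0.480.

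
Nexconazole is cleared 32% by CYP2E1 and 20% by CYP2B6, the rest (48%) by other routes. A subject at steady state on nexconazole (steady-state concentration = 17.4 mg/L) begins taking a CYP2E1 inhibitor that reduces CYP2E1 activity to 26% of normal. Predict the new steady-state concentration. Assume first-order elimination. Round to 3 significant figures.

CYP2E1: 0.32 × 0.26 = 0.0832
CYP2B6: 0.2 (unchanged)
Other: 0.48 (unchanged)
CL_new/CL_old = 0.0832 + 0.2 + 0.48 = 0.7632.
With dosing unchanged, steady-state concentration scales as 1/CL: 17.4 / 0.7632 = 22.8 mg/L.

22.8 mg/L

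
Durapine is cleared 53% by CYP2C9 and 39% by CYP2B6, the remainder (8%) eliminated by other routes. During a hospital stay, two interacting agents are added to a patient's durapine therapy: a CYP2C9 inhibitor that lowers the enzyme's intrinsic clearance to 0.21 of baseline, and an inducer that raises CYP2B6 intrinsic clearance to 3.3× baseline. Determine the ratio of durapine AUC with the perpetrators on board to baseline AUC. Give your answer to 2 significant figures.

CYP2C9: 0.53 × 0.21 = 0.1113
CYP2B6: 0.39 × 3.3 = 1.287
Other: 0.08 (unchanged)
Relative clearance = 0.1113 + 1.287 + 0.08 = 1.4783.
AUC ∝ 1/CL: fold-change = 1 / 1.4783 = 0.68.

0.68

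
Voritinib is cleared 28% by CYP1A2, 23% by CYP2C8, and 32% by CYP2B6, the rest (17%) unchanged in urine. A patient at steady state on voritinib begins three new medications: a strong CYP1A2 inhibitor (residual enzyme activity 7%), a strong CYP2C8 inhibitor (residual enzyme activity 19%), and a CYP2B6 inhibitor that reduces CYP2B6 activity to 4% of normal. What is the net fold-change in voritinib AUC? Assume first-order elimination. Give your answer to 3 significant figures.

The CYP1A2 pathway (28% of clearance) drops to 0.07× activity: 0.28 × 0.07 = 0.0196.
The CYP2C8 pathway (23% of clearance) drops to 0.19× activity: 0.23 × 0.19 = 0.0437.
The CYP2B6 pathway (32% of clearance) falls to 0.04× activity: 0.32 × 0.04 = 0.0128.
Non-CYP routes (17%) are unchanged.
CL_new/CL_old = 0.0196 + 0.0437 + 0.0128 + 0.17 = 0.2461.
Because AUC varies inversely with clearance, the combined effect is 1 / 0.2461 = 4.06.

4.06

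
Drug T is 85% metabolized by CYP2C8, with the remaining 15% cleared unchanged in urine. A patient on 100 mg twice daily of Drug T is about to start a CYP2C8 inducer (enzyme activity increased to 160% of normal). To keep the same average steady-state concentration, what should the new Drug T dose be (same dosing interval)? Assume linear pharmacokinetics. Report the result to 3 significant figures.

CYP2C8: 0.85 × 1.6 = 1.36
Other: 0.15 (unchanged)
Relative clearance = 1.36 + 0.15 = 1.51.
Css,avg = (dose rate)/CL, so holding Css fixed requires dose ∝ CL: 100 × 1.51 = 151 mg.

151 mg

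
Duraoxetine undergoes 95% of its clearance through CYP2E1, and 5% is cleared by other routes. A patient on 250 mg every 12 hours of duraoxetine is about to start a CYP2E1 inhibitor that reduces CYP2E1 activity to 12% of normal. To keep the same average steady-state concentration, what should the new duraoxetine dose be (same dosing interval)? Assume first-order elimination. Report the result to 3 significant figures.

41.0 mg

The CYP2E1 pathway (95% of clearance) is reduced to 0.12× activity: 0.95 × 0.12 = 0.114.
Non-CYP routes (5%) are unchanged.
New clearance relative to baseline: 0.114 + 0.05 = 0.164.
To maintain the same steady-state level, dose must scale with clearance: new dose = 250 × 0.164 = 41.0 mg.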